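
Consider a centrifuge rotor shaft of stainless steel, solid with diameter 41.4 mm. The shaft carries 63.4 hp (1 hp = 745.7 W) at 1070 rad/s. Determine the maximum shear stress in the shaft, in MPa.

3.17 MPa

ω = 1070 rad/s, so T = P/ω = 63.4×745.7 / 1070 = 44.18 N·m.
J = πd⁴/32 = π(0.0414)⁴/32 = 2.884×10^-7 m⁴.
τ_max = T·r/J = 44.18 × 0.0207 / 2.884×10^-7 = 3.171×10^6 Pa.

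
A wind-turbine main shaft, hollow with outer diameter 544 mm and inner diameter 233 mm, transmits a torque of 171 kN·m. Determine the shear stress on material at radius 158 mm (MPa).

J = π(d_o⁴ − d_i⁴)/32 = π(0.544⁴ − 0.233⁴)/32 = 8.309×10^-3 m⁴.
Shear stress varies linearly with radius: τ = T·r/J = 171000 × 0.158 / 8.309×10^-3 = 3.252×10^6 Pa.

3.25 MPa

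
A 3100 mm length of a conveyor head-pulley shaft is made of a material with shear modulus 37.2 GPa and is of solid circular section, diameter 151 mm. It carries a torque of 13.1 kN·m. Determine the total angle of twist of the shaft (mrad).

J = πd⁴/32 = π(0.151)⁴/32 = 5.104×10^-5 m⁴.
θ = T·L/(G·J) = 13100 × 3.10 / (37.2×10⁹ × 5.104×10^-5) = 0.02139 rad.

21.4 mrad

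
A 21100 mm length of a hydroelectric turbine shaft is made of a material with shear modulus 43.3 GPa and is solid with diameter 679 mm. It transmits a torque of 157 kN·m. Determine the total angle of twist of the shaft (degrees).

J = πd⁴/32 = π(0.679)⁴/32 = 0.02087 m⁴.
θ = T·L/(G·J) = 157000 × 21.1 / (43.3×10⁹ × 0.02087) = 3.666×10^-3 rad.

0.210°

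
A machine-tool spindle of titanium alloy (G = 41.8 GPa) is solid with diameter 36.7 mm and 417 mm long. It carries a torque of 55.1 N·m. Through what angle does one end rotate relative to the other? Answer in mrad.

J = πd⁴/32 = π(0.0367)⁴/32 = 1.781×10^-7 m⁴.
θ = T·L/(G·J) = 55.10 × 0.417 / (41.8×10⁹ × 1.781×10^-7) = 3.086×10^-3 rad.

3.09 mrad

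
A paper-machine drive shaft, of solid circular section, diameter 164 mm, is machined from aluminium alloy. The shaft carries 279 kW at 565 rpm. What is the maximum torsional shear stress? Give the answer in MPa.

ω = 2π·565/60 = 59.17 rad/s, so T = P/ω = 279×10³ / 59.17 = 4715 N·m.
J = πd⁴/32 = π(0.164)⁴/32 = 7.102×10^-5 m⁴.
τ_max = T·r/J = 4715 × 0.0820 / 7.102×10^-5 = 5.445×10^6 Pa.

5.44 MPa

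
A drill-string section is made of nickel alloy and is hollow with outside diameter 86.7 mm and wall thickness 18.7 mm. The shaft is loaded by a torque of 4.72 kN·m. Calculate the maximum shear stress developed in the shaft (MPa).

J = π(d_o⁴ − d_i⁴)/32 = π(0.0867⁴ − 0.0493⁴)/32 = 4.967×10^-6 m⁴.
τ_max = T·r/J = 4720 × 0.0433 / 4.967×10^-6 = 4.119×10^7 Pa.

41.2 MPa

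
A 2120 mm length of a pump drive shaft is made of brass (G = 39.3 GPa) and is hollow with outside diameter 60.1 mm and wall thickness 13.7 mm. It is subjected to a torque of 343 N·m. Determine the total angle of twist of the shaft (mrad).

J = π(d_o⁴ − d_i⁴)/32 = π(0.0601⁴ − 0.0327⁴)/32 = 1.169×10^-6 m⁴.
θ = T·L/(G·J) = 343.0 × 2.12 / (39.3×10⁹ × 1.169×10^-6) = 0.01583 rad.

15.8 mrad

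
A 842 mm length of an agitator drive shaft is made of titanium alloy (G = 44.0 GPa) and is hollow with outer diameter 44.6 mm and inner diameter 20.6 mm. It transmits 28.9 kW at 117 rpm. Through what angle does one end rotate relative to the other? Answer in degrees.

6.98°

ω = 2π·117/60 = 12.25 rad/s, so T = P/ω = 28.9×10³ / 12.25 = 2359 N·m.
J = π(d_o⁴ − d_i⁴)/32 = π(0.0446⁴ − 0.0206⁴)/32 = 3.708×10^-7 m⁴.
θ = T·L/(G·J) = 2359 × 0.842 / (44.0×10⁹ × 3.708×10^-7) = 0.1217 rad.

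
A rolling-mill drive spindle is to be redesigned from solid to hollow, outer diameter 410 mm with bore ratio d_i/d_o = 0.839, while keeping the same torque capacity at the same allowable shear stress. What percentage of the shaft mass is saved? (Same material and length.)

Equal τ_max and T ⇒ the solid shaft needs d_s³ = d_o³(1−k⁴), so d_s = 410·(1−0.839⁴)^(1/3) = 326.4 mm.
Area ratio A_h/A_s = d_o²(1−k²)/d_s² = (1−k²)/(1−k⁴)^(2/3) = 0.4672.
Mass saving = 1 − 0.4672 = 53.3 %.

53.3 %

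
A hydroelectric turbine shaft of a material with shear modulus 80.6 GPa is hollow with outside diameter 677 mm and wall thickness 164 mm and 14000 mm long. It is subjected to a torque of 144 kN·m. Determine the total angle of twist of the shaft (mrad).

1.30 mrad

J = π(d_o⁴ − d_i⁴)/32 = π(0.677⁴ − 0.349⁴)/32 = 0.01917 m⁴.
θ = T·L/(G·J) = 144000 × 14.0 / (80.6×10⁹ × 0.01917) = 1.305×10^-3 rad.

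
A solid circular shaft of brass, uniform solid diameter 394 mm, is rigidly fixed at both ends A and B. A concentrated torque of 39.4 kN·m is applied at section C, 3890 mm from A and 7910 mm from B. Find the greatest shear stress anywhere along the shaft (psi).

319 psi

With uniform GJ and both ends fixed, compatibility θ_AC = θ_CB gives T_A·a = T_B·b, together with T_A + T_B = T₀.
T_A = T₀·b/(a+b) = 39400·7910/11800 = 26410 N·m; T_B = 12990 N·m.
τ in each portion: τ_AC = 2.20×10^6 Pa, τ_CB = 1.08×10^6 Pa; maximum is in AC.
τ_max = T_AC·r/J = 26410·0.197/2.37×10^-3 = 2.199×10^6 Pa.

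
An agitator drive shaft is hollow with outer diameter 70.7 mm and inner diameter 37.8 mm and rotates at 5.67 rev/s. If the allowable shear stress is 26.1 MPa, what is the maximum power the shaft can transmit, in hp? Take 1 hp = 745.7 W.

J = π(d_o⁴ − d_i⁴)/32 = π(0.0707⁴ − 0.0378⁴)/32 = 2.252×10^-6 m⁴.
T_max = τ_allow·J/r = 2.61×10^7 × 2.252×10^-6 / 0.0353 = 1663 N·m.
ω = 2π·5.67 = 35.63 rad/s, so P_max = T_max·ω = 5.925×10^4 W.

79.5 hp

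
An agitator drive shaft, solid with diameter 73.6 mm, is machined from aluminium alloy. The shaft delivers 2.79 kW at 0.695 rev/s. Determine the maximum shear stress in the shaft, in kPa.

ω = 2π·0.695 = 4.367 rad/s, so T = P/ω = 2.79×10³ / 4.367 = 638.9 N·m.
J = πd⁴/32 = π(0.0736)⁴/32 = 2.881×10^-6 m⁴.
τ_max = T·r/J = 638.9 × 0.0368 / 2.881×10^-6 = 8.162×10^6 Pa.

8160 kPa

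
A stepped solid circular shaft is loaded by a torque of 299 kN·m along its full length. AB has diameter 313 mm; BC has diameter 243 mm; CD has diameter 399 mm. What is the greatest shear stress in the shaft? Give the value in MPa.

106 MPa

Under the same torque, τ_max = 16T/(πd³) is largest where d is smallest — segment BC (d = 243 mm).
τ_max = 16·299000/(π·(0.243)³) = 1.061×10^8 Pa.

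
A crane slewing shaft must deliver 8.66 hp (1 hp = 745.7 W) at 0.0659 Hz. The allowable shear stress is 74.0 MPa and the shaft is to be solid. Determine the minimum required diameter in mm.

ω = 2π·0.0659 = 0.4141 rad/s, so T = P/ω = 8.66×745.7 / 0.4141 = 15600 N·m.
For a solid shaft τ_max = 16T/(πd³), so d = (16T/(π τ_allow))^(1/3) = (16·15600/(π·7.40×10^7))^(1/3) = 0.1024 m.

102 mm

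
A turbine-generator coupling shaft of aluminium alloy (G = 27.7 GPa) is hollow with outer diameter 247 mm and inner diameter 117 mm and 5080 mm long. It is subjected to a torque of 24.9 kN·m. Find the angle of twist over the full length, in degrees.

0.754°

J = π(d_o⁴ − d_i⁴)/32 = π(0.247⁴ − 0.117⁴)/32 = 3.470×10^-4 m⁴.
θ = T·L/(G·J) = 24900 × 5.08 / (27.7×10⁹ × 3.470×10^-4) = 0.01316 rad.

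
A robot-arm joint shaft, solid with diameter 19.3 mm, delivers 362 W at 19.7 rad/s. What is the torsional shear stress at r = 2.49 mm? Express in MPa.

3.36 MPa

ω = 19.7 rad/s, so T = P/ω = 362 / 19.70 = 18.38 N·m.
J = πd⁴/32 = π(0.0193)⁴/32 = 1.362×10^-8 m⁴.
Shear stress varies linearly with radius: τ = T·r/J = 18.38 × 0.00249 / 1.362×10^-8 = 3.359×10^6 Pa.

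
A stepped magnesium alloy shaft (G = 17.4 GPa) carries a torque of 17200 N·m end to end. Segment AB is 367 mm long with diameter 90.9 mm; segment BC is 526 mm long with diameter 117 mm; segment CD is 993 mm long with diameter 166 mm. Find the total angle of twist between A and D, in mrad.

J_AB = π(0.0909)⁴/32 = 6.70×10^-6 m⁴; J_BC = π(0.117)⁴/32 = 1.84×10^-5 m⁴; J_CD = π(0.166)⁴/32 = 7.45×10^-5 m⁴.
θ = (T/G)·Σ L_i/J_i = (17200/17.4×10⁹)·(0.367/6.70×10^-6 + 0.526/1.84×10^-5 + 0.993/7.45×10^-5) = 0.09555 rad.

95.6 mrad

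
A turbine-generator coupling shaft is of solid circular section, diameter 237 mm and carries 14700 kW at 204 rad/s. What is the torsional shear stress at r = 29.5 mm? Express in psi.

ω = 204 rad/s, so T = P/ω = 14700×10³ / 204.0 = 72060 N·m.
J = πd⁴/32 = π(0.237)⁴/32 = 3.097×10^-4 m⁴.
Shear stress varies linearly with radius: τ = T·r/J = 72060 × 0.0295 / 3.097×10^-4 = 6.863×10^6 Pa.

995 psi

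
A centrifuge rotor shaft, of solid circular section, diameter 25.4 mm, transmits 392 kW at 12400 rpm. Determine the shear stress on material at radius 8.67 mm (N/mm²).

ω = 2π·12400/60 = 1299 rad/s, so T = P/ω = 392×10³ / 1299 = 301.9 N·m.
J = πd⁴/32 = π(0.0254)⁴/32 = 4.086×10^-8 m⁴.
Shear stress varies linearly with radius: τ = T·r/J = 301.9 × 0.00867 / 4.086×10^-8 = 6.405×10^7 Pa.

64.1 N/mm²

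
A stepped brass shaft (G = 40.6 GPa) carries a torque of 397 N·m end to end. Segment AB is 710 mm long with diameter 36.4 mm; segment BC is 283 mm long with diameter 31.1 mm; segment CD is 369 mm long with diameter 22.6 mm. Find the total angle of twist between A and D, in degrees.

12.1°

J_AB = π(0.0364)⁴/32 = 1.72×10^-7 m⁴; J_BC = π(0.0311)⁴/32 = 9.18×10^-8 m⁴; J_CD = π(0.0226)⁴/32 = 2.56×10^-8 m⁴.
θ = (T/G)·Σ L_i/J_i = (397.0/40.6×10⁹)·(0.710/1.72×10^-7 + 0.283/9.18×10^-8 + 0.369/2.56×10^-8) = 0.2113 rad.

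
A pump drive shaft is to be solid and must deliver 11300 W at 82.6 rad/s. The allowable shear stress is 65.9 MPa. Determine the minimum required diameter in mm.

21.9 mm

ω = 82.6 rad/s, so T = P/ω = 11300 / 82.60 = 136.8 N·m.
For a solid shaft τ_max = 16T/(πd³), so d = (16T/(π τ_allow))^(1/3) = (16·136.8/(π·6.59×10^7))^(1/3) = 0.02195 m.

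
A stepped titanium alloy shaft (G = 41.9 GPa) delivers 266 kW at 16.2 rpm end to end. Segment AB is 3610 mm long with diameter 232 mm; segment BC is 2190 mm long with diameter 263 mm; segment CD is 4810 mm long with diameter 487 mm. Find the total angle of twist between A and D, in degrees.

3.91°

ω = 2π·16.2/60 = 1.696 rad/s, so T = P/ω = 266×10³ / 1.696 = 156800 N·m.
J_AB = π(0.232)⁴/32 = 2.84×10^-4 m⁴; J_BC = π(0.263)⁴/32 = 4.70×10^-4 m⁴; J_CD = π(0.487)⁴/32 = 5.52×10^-3 m⁴.
θ = (T/G)·Σ L_i/J_i = (156800/41.9×10⁹)·(3.61/2.84×10^-4 + 2.19/4.70×10^-4 + 4.81/5.52×10^-3) = 0.06821 rad.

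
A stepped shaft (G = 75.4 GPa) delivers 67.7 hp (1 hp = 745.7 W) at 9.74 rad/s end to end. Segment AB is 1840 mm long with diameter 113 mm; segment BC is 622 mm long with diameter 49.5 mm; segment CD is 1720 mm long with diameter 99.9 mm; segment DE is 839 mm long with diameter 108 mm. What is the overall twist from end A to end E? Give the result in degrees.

5.55°

ω = 9.74 rad/s, so T = P/ω = 67.7×745.7 / 9.740 = 5183 N·m.
J_AB = π(0.113)⁴/32 = 1.60×10^-5 m⁴; J_BC = π(0.0495)⁴/32 = 5.89×10^-7 m⁴; J_CD = π(0.0999)⁴/32 = 9.78×10^-6 m⁴; J_DE = π(0.108)⁴/32 = 1.34×10^-5 m⁴.
θ = (T/G)·Σ L_i/J_i = (5183/75.4×10⁹)·(1.84/1.60×10^-5 + 0.622/5.89×10^-7 + 1.72/9.78×10^-6 + 0.839/1.34×10^-5) = 0.09685 rad.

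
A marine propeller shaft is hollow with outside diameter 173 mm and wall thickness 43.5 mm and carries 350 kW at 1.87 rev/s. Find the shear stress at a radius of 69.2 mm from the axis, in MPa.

25.0 MPa

ω = 2π·1.87 = 11.75 rad/s, so T = P/ω = 350×10³ / 11.75 = 29790 N·m.
J = π(d_o⁴ − d_i⁴)/32 = π(0.173⁴ − 0.0860⁴)/32 = 8.257×10^-5 m⁴.
Shear stress varies linearly with radius: τ = T·r/J = 29790 × 0.0692 / 8.257×10^-5 = 2.497×10^7 Pa.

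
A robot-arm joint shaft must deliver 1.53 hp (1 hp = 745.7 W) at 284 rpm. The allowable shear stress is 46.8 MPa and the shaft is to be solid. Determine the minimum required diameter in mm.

ω = 2π·284/60 = 29.74 rad/s, so T = P/ω = 1.53×745.7 / 29.74 = 38.36 N·m.
For a solid shaft τ_max = 16T/(πd³), so d = (16T/(π τ_allow))^(1/3) = (16·38.36/(π·4.68×10^7))^(1/3) = 0.01610 m.

16.1 mm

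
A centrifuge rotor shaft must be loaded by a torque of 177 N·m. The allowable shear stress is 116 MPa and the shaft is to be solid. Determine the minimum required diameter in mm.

For a solid shaft τ_max = 16T/(πd³), so d = (16T/(π τ_allow))^(1/3) = (16·177.0/(π·1.16×10^8))^(1/3) = 0.01981 m.

19.8 mm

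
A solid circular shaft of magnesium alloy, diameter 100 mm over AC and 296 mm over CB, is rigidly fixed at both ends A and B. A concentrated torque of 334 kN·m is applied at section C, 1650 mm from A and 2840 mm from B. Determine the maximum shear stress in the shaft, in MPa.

64.2 MPa

Compatibility: T_A·a/J_AC = T_B·b/J_CB with T_A + T_B = T₀.
J_AC = 9.82×10^-6 m⁴, J_CB = 7.54×10^-4 m⁴, so T_A = T₀·(J_AC/a)/((J_AC/a)+(J_CB/b)) = 7325 N·m, T_B = 326700 N·m.
τ in each portion: τ_AC = 3.73×10^7 Pa, τ_CB = 6.42×10^7 Pa; maximum is in CB.
τ_max = T_CB·r/J = 326700·0.148/7.54×10^-4 = 6.415×10^7 Pa.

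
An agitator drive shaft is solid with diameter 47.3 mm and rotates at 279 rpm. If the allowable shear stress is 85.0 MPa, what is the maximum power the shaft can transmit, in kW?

J = πd⁴/32 = π(0.0473)⁴/32 = 4.914×10^-7 m⁴.
T_max = τ_allow·J/r = 8.50×10^7 × 4.914×10^-7 / 0.0236 = 1766 N·m.
ω = 2π·279/60 = 29.22 rad/s, so P_max = T_max·ω = 5.160×10^4 W.

51.6 kW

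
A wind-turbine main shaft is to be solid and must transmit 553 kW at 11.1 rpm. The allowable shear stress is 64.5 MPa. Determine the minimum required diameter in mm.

335 mm

ω = 2π·11.1/60 = 1.162 rad/s, so T = P/ω = 553×10³ / 1.162 = 475700 N·m.
For a solid shaft τ_max = 16T/(πd³), so d = (16T/(π τ_allow))^(1/3) = (16·475700/(π·6.45×10^7))^(1/3) = 0.3349 m.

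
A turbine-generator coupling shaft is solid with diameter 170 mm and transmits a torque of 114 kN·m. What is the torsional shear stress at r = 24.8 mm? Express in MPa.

34.5 MPa

J = πd⁴/32 = π(0.170)⁴/32 = 8.200×10^-5 m⁴.
Shear stress varies linearly with radius: τ = T·r/J = 114000 × 0.0248 / 8.200×10^-5 = 3.448×10^7 Pa.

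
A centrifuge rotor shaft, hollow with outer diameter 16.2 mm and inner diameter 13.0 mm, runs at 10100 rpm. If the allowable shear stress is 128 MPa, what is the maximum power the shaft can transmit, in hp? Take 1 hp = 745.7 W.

88.7 hp

J = π(d_o⁴ − d_i⁴)/32 = π(0.0162⁴ − 0.0130⁴)/32 = 3.958×10^-9 m⁴.
T_max = τ_allow·J/r = 1.28×10^8 × 3.958×10^-9 / 0.00810 = 62.54 N·m.
ω = 2π·10100/60 = 1058 rad/s, so P_max = T_max·ω = 6.615×10^4 W.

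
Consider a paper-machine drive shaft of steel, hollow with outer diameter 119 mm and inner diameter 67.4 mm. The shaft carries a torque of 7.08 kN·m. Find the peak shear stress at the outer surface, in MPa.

23.9 MPa

J = π(d_o⁴ − d_i⁴)/32 = π(0.119⁴ − 0.0674⁴)/32 = 1.766×10^-5 m⁴.
τ_max = T·r/J = 7080 × 0.0595 / 1.766×10^-5 = 2.385×10^7 Pa.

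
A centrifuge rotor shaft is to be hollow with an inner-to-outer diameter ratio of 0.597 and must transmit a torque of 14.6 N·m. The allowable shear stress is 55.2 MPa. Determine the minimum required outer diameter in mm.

For a hollow shaft with d_i/d_o = 0.597: τ_max = 16T/(π d_o³ (1−k⁴)), so d_o = [16T/(π τ_allow (1−k⁴))]^(1/3) = [16·14.60/(π·5.52×10^7·0.8730)]^(1/3) = 0.01156 m.

11.6 mm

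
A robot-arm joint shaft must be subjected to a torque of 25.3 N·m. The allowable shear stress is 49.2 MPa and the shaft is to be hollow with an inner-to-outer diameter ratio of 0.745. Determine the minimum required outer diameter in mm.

15.6 mm

For a hollow shaft with d_i/d_o = 0.745: τ_max = 16T/(π d_o³ (1−k⁴)), so d_o = [16T/(π τ_allow (1−k⁴))]^(1/3) = [16·25.30/(π·4.92×10^7·0.6919)]^(1/3) = 0.01558 m.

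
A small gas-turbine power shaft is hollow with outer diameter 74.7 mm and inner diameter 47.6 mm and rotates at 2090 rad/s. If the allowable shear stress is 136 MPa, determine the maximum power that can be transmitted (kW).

19400 kW

J = π(d_o⁴ − d_i⁴)/32 = π(0.0747⁴ − 0.0476⁴)/32 = 2.553×10^-6 m⁴.
T_max = τ_allow·J/r = 1.36×10^8 × 2.553×10^-6 / 0.0374 = 9296 N·m.
ω = 2090 rad/s, so P_max = T_max·ω = 1.943×10^7 W.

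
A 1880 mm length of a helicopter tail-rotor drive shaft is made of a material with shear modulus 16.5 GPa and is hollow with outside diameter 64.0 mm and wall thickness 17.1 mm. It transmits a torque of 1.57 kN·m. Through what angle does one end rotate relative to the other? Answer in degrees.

J = π(d_o⁴ − d_i⁴)/32 = π(0.0640⁴ − 0.0298⁴)/32 = 1.570×10^-6 m⁴.
θ = T·L/(G·J) = 1570 × 1.88 / (16.5×10⁹ × 1.570×10^-6) = 0.1140 rad.

6.53°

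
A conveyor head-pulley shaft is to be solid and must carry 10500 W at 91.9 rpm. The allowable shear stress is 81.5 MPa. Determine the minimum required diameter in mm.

ω = 2π·91.9/60 = 9.624 rad/s, so T = P/ω = 10500 / 9.624 = 1091 N·m.
For a solid shaft τ_max = 16T/(πd³), so d = (16T/(π τ_allow))^(1/3) = (16·1091/(π·8.15×10^7))^(1/3) = 0.04085 m.

40.9 mm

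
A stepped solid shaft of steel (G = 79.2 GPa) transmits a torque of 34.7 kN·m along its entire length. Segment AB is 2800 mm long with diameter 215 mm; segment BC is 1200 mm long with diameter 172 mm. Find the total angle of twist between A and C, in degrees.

J_AB = π(0.215)⁴/32 = 2.10×10^-4 m⁴; J_BC = π(0.172)⁴/32 = 8.59×10^-5 m⁴.
θ = (T/G)·Σ L_i/J_i = (34700/79.2×10⁹)·(2.80/2.10×10^-4 + 1.20/8.59×10^-5) = 0.01197 rad.

0.686°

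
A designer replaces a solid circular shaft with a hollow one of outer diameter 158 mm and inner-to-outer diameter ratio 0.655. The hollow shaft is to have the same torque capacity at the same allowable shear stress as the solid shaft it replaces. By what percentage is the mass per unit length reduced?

34.6 %

Equal τ_max and T ⇒ the solid shaft needs d_s³ = d_o³(1−k⁴), so d_s = 158·(1−0.655⁴)^(1/3) = 147.6 mm.
Area ratio A_h/A_s = d_o²(1−k²)/d_s² = (1−k²)/(1−k⁴)^(2/3) = 0.6539.
Mass saving = 1 − 0.6539 = 34.6 %.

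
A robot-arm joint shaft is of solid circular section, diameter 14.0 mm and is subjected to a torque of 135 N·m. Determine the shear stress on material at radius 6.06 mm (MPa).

217 MPa

J = πd⁴/32 = π(0.0140)⁴/32 = 3.771×10^-9 m⁴.
Shear stress varies linearly with radius: τ = T·r/J = 135.0 × 0.00606 / 3.771×10^-9 = 2.169×10^8 Pa.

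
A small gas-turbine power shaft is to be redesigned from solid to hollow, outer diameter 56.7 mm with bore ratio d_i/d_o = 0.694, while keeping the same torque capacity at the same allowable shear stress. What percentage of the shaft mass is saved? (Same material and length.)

38.2 %

Equal τ_max and T ⇒ the solid shaft needs d_s³ = d_o³(1−k⁴), so d_s = 56.7·(1−0.694⁴)^(1/3) = 51.92 mm.
Area ratio A_h/A_s = d_o²(1−k²)/d_s² = (1−k²)/(1−k⁴)^(2/3) = 0.6181.
Mass saving = 1 − 0.6181 = 38.2 %.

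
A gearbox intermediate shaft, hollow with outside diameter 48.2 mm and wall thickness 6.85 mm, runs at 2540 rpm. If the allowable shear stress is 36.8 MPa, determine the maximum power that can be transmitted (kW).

159 kW

J = π(d_o⁴ − d_i⁴)/32 = π(0.0482⁴ − 0.0345⁴)/32 = 3.908×10^-7 m⁴.
T_max = τ_allow·J/r = 3.68×10^7 × 3.908×10^-7 / 0.0241 = 596.8 N·m.
ω = 2π·2540/60 = 266.0 rad/s, so P_max = T_max·ω = 1.587×10^5 W.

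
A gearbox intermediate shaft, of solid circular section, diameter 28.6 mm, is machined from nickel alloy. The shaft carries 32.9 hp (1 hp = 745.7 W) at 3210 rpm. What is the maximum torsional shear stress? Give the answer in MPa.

15.9 MPa

ω = 2π·3210/60 = 336.2 rad/s, so T = P/ω = 32.9×745.7 / 336.2 = 72.98 N·m.
J = πd⁴/32 = π(0.0286)⁴/32 = 6.568×10^-8 m⁴.
τ_max = T·r/J = 72.98 × 0.0143 / 6.568×10^-8 = 1.589×10^7 Pa.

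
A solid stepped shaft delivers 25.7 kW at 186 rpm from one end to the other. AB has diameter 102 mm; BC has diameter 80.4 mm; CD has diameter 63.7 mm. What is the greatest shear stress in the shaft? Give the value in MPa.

26.0 MPa

ω = 2π·186/60 = 19.48 rad/s, so T = P/ω = 25.7×10³ / 19.48 = 1319 N·m.
Under the same torque, τ_max = 16T/(πd³) is largest where d is smallest — segment CD (d = 63.7 mm).
τ_max = 16·1319/(π·(0.0637)³) = 2.600×10^7 Pa.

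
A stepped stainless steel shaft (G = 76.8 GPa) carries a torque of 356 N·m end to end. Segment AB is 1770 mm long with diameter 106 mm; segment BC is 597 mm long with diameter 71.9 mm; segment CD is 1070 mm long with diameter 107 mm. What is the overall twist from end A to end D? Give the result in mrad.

J_AB = π(0.106)⁴/32 = 1.24×10^-5 m⁴; J_BC = π(0.0719)⁴/32 = 2.62×10^-6 m⁴; J_CD = π(0.107)⁴/32 = 1.29×10^-5 m⁴.
θ = (T/G)·Σ L_i/J_i = (356.0/76.8×10⁹)·(1.77/1.24×10^-5 + 0.597/2.62×10^-6 + 1.07/1.29×10^-5) = 2.102×10^-3 rad.

2.10 mrad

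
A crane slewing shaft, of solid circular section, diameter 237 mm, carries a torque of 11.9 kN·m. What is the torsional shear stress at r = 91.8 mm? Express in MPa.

J = πd⁴/32 = π(0.237)⁴/32 = 3.097×10^-4 m⁴.
Shear stress varies linearly with radius: τ = T·r/J = 11900 × 0.0918 / 3.097×10^-4 = 3.527×10^6 Pa.

3.53 MPa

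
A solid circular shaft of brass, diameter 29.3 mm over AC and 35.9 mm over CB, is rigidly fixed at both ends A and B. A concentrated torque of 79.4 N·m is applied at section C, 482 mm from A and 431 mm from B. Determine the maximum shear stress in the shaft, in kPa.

6260 kPa

Compatibility: T_A·a/J_AC = T_B·b/J_CB with T_A + T_B = T₀.
J_AC = 7.24×10^-8 m⁴, J_CB = 1.63×10^-7 m⁴, so T_A = T₀·(J_AC/a)/((J_AC/a)+(J_CB/b)) = 22.55 N·m, T_B = 56.85 N·m.
τ in each portion: τ_AC = 4.57×10^6 Pa, τ_CB = 6.26×10^6 Pa; maximum is in CB.
τ_max = T_CB·r/J = 56.85·0.0180/1.63×10^-7 = 6.257×10^6 Pa.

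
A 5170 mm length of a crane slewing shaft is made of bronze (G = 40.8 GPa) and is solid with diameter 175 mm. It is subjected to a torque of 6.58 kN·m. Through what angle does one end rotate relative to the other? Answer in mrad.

9.06 mrad

J = πd⁴/32 = π(0.175)⁴/32 = 9.208×10^-5 m⁴.
θ = T·L/(G·J) = 6580 × 5.17 / (40.8×10⁹ × 9.208×10^-5) = 9.055×10^-3 rad.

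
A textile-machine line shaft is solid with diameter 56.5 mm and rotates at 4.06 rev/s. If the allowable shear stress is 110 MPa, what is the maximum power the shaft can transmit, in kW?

99.4 kW

J = πd⁴/32 = π(0.0565)⁴/32 = 1.000×10^-6 m⁴.
T_max = τ_allow·J/r = 1.10×10^8 × 1.000×10^-6 / 0.0283 = 3896 N·m.
ω = 2π·4.06 = 25.51 rad/s, so P_max = T_max·ω = 9.937×10^4 W.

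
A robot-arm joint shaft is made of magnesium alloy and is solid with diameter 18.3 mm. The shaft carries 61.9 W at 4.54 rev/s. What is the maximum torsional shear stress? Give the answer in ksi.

ω = 2π·4.54 = 28.53 rad/s, so T = P/ω = 61.9 / 28.53 = 2.170 N·m.
J = πd⁴/32 = π(0.0183)⁴/32 = 1.101×10^-8 m⁴.
τ_max = T·r/J = 2.170 × 0.00915 / 1.101×10^-8 = 1.803×10^6 Pa.

0.262 ksi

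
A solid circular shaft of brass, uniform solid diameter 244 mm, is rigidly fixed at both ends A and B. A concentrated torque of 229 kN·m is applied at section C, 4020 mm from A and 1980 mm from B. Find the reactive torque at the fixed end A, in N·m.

With uniform GJ and both ends fixed, compatibility θ_AC = θ_CB gives T_A·a = T_B·b, together with T_A + T_B = T₀.
T_A = T₀·b/(a+b) = 229000·1980/6000 = 75570 N·m; T_B = 153400 N·m.

75600 N·m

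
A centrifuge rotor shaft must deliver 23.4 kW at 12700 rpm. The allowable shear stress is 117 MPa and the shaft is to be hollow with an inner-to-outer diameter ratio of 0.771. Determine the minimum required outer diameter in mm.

10.6 mm

ω = 2π·12700/60 = 1330 rad/s, so T = P/ω = 23.4×10³ / 1330 = 17.59 N·m.
For a hollow shaft with d_i/d_o = 0.771: τ_max = 16T/(π d_o³ (1−k⁴)), so d_o = [16T/(π τ_allow (1−k⁴))]^(1/3) = [16·17.59/(π·1.17×10^8·0.6466)]^(1/3) = 0.01058 m.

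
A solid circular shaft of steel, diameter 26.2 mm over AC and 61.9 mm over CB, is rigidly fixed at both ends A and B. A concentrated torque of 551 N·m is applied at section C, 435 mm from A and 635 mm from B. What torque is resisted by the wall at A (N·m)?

24.7 N·m

Compatibility: T_A·a/J_AC = T_B·b/J_CB with T_A + T_B = T₀.
J_AC = 4.63×10^-8 m⁴, J_CB = 1.44×10^-6 m⁴, so T_A = T₀·(J_AC/a)/((J_AC/a)+(J_CB/b)) = 24.66 N·m, T_B = 526.3 N·m.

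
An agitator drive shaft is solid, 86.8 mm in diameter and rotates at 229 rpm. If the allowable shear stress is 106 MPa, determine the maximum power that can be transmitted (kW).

326 kW

J = πd⁴/32 = π(0.0868)⁴/32 = 5.573×10^-6 m⁴.
T_max = τ_allow·J/r = 1.06×10^8 × 5.573×10^-6 / 0.0434 = 13610 N·m.
ω = 2π·229/60 = 23.98 rad/s, so P_max = T_max·ω = 3.264×10^5 W.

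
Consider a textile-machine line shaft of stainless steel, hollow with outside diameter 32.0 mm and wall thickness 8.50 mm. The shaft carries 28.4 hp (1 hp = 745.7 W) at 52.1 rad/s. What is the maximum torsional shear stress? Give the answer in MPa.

ω = 52.1 rad/s, so T = P/ω = 28.4×745.7 / 52.10 = 406.5 N·m.
J = π(d_o⁴ − d_i⁴)/32 = π(0.0320⁴ − 0.0150⁴)/32 = 9.797×10^-8 m⁴.
τ_max = T·r/J = 406.5 × 0.0160 / 9.797×10^-8 = 6.638×10^7 Pa.

66.4 MPa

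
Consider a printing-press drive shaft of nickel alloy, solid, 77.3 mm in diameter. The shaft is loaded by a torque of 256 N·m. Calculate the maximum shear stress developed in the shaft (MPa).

J = πd⁴/32 = π(0.0773)⁴/32 = 3.505×10^-6 m⁴.
τ_max = T·r/J = 256.0 × 0.0386 / 3.505×10^-6 = 2.823×10^6 Pa.

2.82 MPa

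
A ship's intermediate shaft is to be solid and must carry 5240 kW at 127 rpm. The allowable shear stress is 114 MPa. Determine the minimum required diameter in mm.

260 mm

ω = 2π·127/60 = 13.30 rad/s, so T = P/ω = 5240×10³ / 13.30 = 394000 N·m.
For a solid shaft τ_max = 16T/(πd³), so d = (16T/(π τ_allow))^(1/3) = (16·394000/(π·1.14×10^8))^(1/3) = 0.2601 m.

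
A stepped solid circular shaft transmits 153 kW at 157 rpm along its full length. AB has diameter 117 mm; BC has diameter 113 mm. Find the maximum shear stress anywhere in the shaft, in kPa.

ω = 2π·157/60 = 16.44 rad/s, so T = P/ω = 153×10³ / 16.44 = 9306 N·m.
Under the same torque, τ_max = 16T/(πd³) is largest where d is smallest — segment BC (d = 113 mm).
τ_max = 16·9306/(π·(0.113)³) = 3.285×10^7 Pa.

32800 kPa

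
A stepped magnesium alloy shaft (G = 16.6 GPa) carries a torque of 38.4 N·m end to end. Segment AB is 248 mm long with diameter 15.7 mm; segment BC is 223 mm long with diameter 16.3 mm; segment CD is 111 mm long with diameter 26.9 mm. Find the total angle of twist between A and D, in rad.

J_AB = π(0.0157)⁴/32 = 5.96×10^-9 m⁴; J_BC = π(0.0163)⁴/32 = 6.93×10^-9 m⁴; J_CD = π(0.0269)⁴/32 = 5.14×10^-8 m⁴.
θ = (T/G)·Σ L_i/J_i = (38.40/16.6×10⁹)·(0.248/5.96×10^-9 + 0.223/6.93×10^-9 + 0.111/5.14×10^-8) = 0.1756 rad.

0.176 rad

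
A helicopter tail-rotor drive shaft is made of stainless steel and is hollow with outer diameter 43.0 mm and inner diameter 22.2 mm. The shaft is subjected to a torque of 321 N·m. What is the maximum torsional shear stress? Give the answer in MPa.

J = π(d_o⁴ − d_i⁴)/32 = π(0.0430⁴ − 0.0222⁴)/32 = 3.118×10^-7 m⁴.
τ_max = T·r/J = 321.0 × 0.0215 / 3.118×10^-7 = 2.213×10^7 Pa.

22.1 MPa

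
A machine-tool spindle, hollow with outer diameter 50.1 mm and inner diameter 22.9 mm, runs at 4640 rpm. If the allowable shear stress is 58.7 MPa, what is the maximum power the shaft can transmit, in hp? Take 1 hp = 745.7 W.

903 hp

J = π(d_o⁴ − d_i⁴)/32 = π(0.0501⁴ − 0.0229⁴)/32 = 5.915×10^-7 m⁴.
T_max = τ_allow·J/r = 5.87×10^7 × 5.915×10^-7 / 0.0250 = 1386 N·m.
ω = 2π·4640/60 = 485.9 rad/s, so P_max = T_max·ω = 6.735×10^5 W.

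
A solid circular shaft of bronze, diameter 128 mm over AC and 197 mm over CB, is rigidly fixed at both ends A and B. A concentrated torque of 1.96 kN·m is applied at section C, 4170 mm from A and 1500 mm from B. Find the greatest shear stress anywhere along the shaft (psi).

Compatibility: T_A·a/J_AC = T_B·b/J_CB with T_A + T_B = T₀.
J_AC = 2.64×10^-5 m⁴, J_CB = 1.48×10^-4 m⁴, so T_A = T₀·(J_AC/a)/((J_AC/a)+(J_CB/b)) = 118.1 N·m, T_B = 1842 N·m.
τ in each portion: τ_AC = 2.87×10^5 Pa, τ_CB = 1.23×10^6 Pa; maximum is in CB.
τ_max = T_CB·r/J = 1842·0.0985/1.48×10^-4 = 1.227×10^6 Pa.

178 psi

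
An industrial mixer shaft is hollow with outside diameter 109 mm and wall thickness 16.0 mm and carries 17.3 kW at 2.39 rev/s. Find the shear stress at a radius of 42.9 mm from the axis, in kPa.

4750 kPa

ω = 2π·2.39 = 15.02 rad/s, so T = P/ω = 17.3×10³ / 15.02 = 1152 N·m.
J = π(d_o⁴ − d_i⁴)/32 = π(0.109⁴ − 0.0770⁴)/32 = 1.041×10^-5 m⁴.
Shear stress varies linearly with radius: τ = T·r/J = 1152 × 0.0429 / 1.041×10^-5 = 4.749×10^6 Pa.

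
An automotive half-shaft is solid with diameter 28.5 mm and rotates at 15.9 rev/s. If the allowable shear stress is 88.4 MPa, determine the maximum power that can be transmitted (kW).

40.1 kW

J = πd⁴/32 = π(0.0285)⁴/32 = 6.477×10^-8 m⁴.
T_max = τ_allow·J/r = 8.84×10^7 × 6.477×10^-8 / 0.0143 = 401.8 N·m.
ω = 2π·15.9 = 99.90 rad/s, so P_max = T_max·ω = 4.014×10^4 W.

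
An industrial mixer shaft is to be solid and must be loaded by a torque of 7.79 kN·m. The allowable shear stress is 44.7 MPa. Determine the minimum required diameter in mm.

For a solid shaft τ_max = 16T/(πd³), so d = (16T/(π τ_allow))^(1/3) = (16·7790/(π·4.47×10^7))^(1/3) = 0.09610 m.

96.1 mm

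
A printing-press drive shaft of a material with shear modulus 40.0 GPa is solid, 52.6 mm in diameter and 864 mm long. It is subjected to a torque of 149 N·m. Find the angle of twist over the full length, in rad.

J = πd⁴/32 = π(0.0526)⁴/32 = 7.515×10^-7 m⁴.
θ = T·L/(G·J) = 149.0 × 0.864 / (40.0×10⁹ × 7.515×10^-7) = 4.282×10^-3 rad.

0.00428 rad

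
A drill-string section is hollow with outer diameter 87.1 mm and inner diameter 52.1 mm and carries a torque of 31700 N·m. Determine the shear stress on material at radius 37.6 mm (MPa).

242 MPa

J = π(d_o⁴ − d_i⁴)/32 = π(0.0871⁴ − 0.0521⁴)/32 = 4.927×10^-6 m⁴.
Shear stress varies linearly with radius: τ = T·r/J = 31700 × 0.0376 / 4.927×10^-6 = 2.419×10^8 Pa.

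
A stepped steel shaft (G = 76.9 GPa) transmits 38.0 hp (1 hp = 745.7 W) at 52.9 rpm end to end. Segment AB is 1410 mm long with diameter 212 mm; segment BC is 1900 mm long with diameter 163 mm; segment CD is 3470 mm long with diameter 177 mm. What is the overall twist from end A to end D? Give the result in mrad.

ω = 2π·52.9/60 = 5.540 rad/s, so T = P/ω = 38.0×745.7 / 5.540 = 5115 N·m.
J_AB = π(0.212)⁴/32 = 1.98×10^-4 m⁴; J_BC = π(0.163)⁴/32 = 6.93×10^-5 m⁴; J_CD = π(0.177)⁴/32 = 9.64×10^-5 m⁴.
θ = (T/G)·Σ L_i/J_i = (5115/76.9×10⁹)·(1.41/1.98×10^-4 + 1.90/6.93×10^-5 + 3.47/9.64×10^-5) = 4.692×10^-3 rad.

4.69 mrad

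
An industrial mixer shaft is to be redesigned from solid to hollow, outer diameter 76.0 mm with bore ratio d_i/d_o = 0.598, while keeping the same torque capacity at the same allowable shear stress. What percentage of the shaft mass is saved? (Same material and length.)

Equal τ_max and T ⇒ the solid shaft needs d_s³ = d_o³(1−k⁴), so d_s = 76.0·(1−0.598⁴)^(1/3) = 72.61 mm.
Area ratio A_h/A_s = d_o²(1−k²)/d_s² = (1−k²)/(1−k⁴)^(2/3) = 0.7038.
Mass saving = 1 − 0.7038 = 29.6 %.

29.6 %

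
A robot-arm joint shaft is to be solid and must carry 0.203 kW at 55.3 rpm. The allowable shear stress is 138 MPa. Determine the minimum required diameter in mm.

10.9 mm

ω = 2π·55.3/60 = 5.791 rad/s, so T = P/ω = 0.203×10³ / 5.791 = 35.05 N·m.
For a solid shaft τ_max = 16T/(πd³), so d = (16T/(π τ_allow))^(1/3) = (16·35.05/(π·1.38×10^8))^(1/3) = 0.01090 m.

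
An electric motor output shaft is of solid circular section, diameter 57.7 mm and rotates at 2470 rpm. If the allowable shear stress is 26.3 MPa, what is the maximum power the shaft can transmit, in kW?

257 kW

J = πd⁴/32 = π(0.0577)⁴/32 = 1.088×10^-6 m⁴.
T_max = τ_allow·J/r = 2.63×10^7 × 1.088×10^-6 / 0.0289 = 992.0 N·m.
ω = 2π·2470/60 = 258.7 rad/s, so P_max = T_max·ω = 2.566×10^5 W.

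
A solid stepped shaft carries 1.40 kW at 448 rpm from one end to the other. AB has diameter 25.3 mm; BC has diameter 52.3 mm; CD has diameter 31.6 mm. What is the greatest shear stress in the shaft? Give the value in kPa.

9380 kPa

ω = 2π·448/60 = 46.91 rad/s, so T = P/ω = 1.40×10³ / 46.91 = 29.84 N·m.
Under the same torque, τ_max = 16T/(πd³) is largest where d is smallest — segment AB (d = 25.3 mm).
τ_max = 16·29.84/(π·(0.0253)³) = 9.385×10^6 Pa.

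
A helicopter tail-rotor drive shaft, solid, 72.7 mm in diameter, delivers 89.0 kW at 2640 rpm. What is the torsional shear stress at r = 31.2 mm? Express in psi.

ω = 2π·2640/60 = 276.5 rad/s, so T = P/ω = 89.0×10³ / 276.5 = 321.9 N·m.
J = πd⁴/32 = π(0.0727)⁴/32 = 2.742×10^-6 m⁴.
Shear stress varies linearly with radius: τ = T·r/J = 321.9 × 0.0312 / 2.742×10^-6 = 3.662×10^6 Pa.

531 psi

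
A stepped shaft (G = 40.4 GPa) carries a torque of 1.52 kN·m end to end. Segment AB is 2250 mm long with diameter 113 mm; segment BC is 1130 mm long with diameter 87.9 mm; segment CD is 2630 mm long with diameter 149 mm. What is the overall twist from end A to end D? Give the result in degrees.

0.836°

J_AB = π(0.113)⁴/32 = 1.60×10^-5 m⁴; J_BC = π(0.0879)⁴/32 = 5.86×10^-6 m⁴; J_CD = π(0.149)⁴/32 = 4.84×10^-5 m⁴.
θ = (T/G)·Σ L_i/J_i = (1520/40.4×10⁹)·(2.25/1.60×10^-5 + 1.13/5.86×10^-6 + 2.63/4.84×10^-5) = 0.01459 rad.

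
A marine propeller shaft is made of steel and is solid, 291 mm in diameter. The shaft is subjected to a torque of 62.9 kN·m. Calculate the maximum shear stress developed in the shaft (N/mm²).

J = πd⁴/32 = π(0.291)⁴/32 = 7.040×10^-4 m⁴.
τ_max = T·r/J = 62900 × 0.145 / 7.040×10^-4 = 1.300×10^7 Pa.

13.0 N/mm²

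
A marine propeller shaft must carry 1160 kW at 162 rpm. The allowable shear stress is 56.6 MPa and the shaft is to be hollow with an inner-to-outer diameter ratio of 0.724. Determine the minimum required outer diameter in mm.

ω = 2π·162/60 = 16.96 rad/s, so T = P/ω = 1160×10³ / 16.96 = 68380 N·m.
For a hollow shaft with d_i/d_o = 0.724: τ_max = 16T/(π d_o³ (1−k⁴)), so d_o = [16T/(π τ_allow (1−k⁴))]^(1/3) = [16·68380/(π·5.66×10^7·0.7252)]^(1/3) = 0.2040 m.

204 mm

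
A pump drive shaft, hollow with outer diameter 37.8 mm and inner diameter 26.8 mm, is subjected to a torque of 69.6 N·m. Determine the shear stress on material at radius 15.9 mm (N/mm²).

7.39 N/mm²

J = π(d_o⁴ − d_i⁴)/32 = π(0.0378⁴ − 0.0268⁴)/32 = 1.498×10^-7 m⁴.
Shear stress varies linearly with radius: τ = T·r/J = 69.60 × 0.0159 / 1.498×10^-7 = 7.388×10^6 Pa.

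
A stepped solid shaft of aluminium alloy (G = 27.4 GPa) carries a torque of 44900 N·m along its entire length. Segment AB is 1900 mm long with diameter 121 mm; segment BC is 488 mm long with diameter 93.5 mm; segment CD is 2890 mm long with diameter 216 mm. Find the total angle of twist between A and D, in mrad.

J_AB = π(0.121)⁴/32 = 2.10×10^-5 m⁴; J_BC = π(0.0935)⁴/32 = 7.50×10^-6 m⁴; J_CD = π(0.216)⁴/32 = 2.14×10^-4 m⁴.
θ = (T/G)·Σ L_i/J_i = (44900/27.4×10⁹)·(1.90/2.10×10^-5 + 0.488/7.50×10^-6 + 2.89/2.14×10^-4) = 0.2767 rad.

277 mrad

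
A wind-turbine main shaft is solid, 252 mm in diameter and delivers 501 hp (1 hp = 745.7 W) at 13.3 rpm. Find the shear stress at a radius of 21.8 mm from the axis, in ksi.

ω = 2π·13.3/60 = 1.393 rad/s, so T = P/ω = 501×745.7 / 1.393 = 268200 N·m.
J = πd⁴/32 = π(0.252)⁴/32 = 3.959×10^-4 m⁴.
Shear stress varies linearly with radius: τ = T·r/J = 268200 × 0.0218 / 3.959×10^-4 = 1.477×10^7 Pa.

2.14 ksi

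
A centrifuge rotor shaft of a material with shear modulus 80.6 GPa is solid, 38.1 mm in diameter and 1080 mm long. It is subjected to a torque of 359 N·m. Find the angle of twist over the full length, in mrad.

J = πd⁴/32 = π(0.0381)⁴/32 = 2.069×10^-7 m⁴.
θ = T·L/(G·J) = 359.0 × 1.08 / (80.6×10⁹ × 2.069×10^-7) = 0.02325 rad.

23.3 mrad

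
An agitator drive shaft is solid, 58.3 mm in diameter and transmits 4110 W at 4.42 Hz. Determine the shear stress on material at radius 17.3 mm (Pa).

2.26e6 Pa

ω = 2π·4.42 = 27.77 rad/s, so T = P/ω = 4110 / 27.77 = 148.0 N·m.
J = πd⁴/32 = π(0.0583)⁴/32 = 1.134×10^-6 m⁴.
Shear stress varies linearly with radius: τ = T·r/J = 148.0 × 0.0173 / 1.134×10^-6 = 2.257×10^6 Pa.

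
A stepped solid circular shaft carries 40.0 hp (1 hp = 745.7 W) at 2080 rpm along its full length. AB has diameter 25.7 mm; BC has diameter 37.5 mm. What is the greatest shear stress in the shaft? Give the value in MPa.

ω = 2π·2080/60 = 217.8 rad/s, so T = P/ω = 40.0×745.7 / 217.8 = 136.9 N·m.
Under the same torque, τ_max = 16T/(πd³) is largest where d is smallest — segment AB (d = 25.7 mm).
τ_max = 16·136.9/(π·(0.0257)³) = 4.109×10^7 Pa.

41.1 MPa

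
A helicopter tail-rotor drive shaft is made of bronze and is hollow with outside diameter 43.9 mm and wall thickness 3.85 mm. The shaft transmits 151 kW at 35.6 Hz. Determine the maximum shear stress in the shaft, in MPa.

75.6 MPa

ω = 2π·35.6 = 223.7 rad/s, so T = P/ω = 151×10³ / 223.7 = 675.1 N·m.
J = π(d_o⁴ − d_i⁴)/32 = π(0.0439⁴ − 0.0362⁴)/32 = 1.960×10^-7 m⁴.
τ_max = T·r/J = 675.1 × 0.0220 / 1.960×10^-7 = 7.558×10^7 Pa.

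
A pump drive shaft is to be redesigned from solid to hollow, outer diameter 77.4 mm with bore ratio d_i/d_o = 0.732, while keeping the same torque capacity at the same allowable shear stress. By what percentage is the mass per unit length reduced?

Equal τ_max and T ⇒ the solid shaft needs d_s³ = d_o³(1−k⁴), so d_s = 77.4·(1−0.732⁴)^(1/3) = 69.14 mm.
Area ratio A_h/A_s = d_o²(1−k²)/d_s² = (1−k²)/(1−k⁴)^(2/3) = 0.5817.
Mass saving = 1 − 0.5817 = 41.8 %.

41.8 %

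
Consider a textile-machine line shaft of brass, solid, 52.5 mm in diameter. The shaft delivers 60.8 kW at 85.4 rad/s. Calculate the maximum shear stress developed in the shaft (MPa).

25.1 MPa

ω = 85.4 rad/s, so T = P/ω = 60.8×10³ / 85.40 = 711.9 N·m.
J = πd⁴/32 = π(0.0525)⁴/32 = 7.458×10^-7 m⁴.
τ_max = T·r/J = 711.9 × 0.0262 / 7.458×10^-7 = 2.506×10^7 Pa.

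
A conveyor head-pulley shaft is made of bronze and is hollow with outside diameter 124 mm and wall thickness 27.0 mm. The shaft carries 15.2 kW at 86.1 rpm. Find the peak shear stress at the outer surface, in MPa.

5.01 MPa

ω = 2π·86.1/60 = 9.016 rad/s, so T = P/ω = 15.2×10³ / 9.016 = 1686 N·m.
J = π(d_o⁴ − d_i⁴)/32 = π(0.124⁴ − 0.0700⁴)/32 = 2.085×10^-5 m⁴.
τ_max = T·r/J = 1686 × 0.0620 / 2.085×10^-5 = 5.012×10^6 Pa.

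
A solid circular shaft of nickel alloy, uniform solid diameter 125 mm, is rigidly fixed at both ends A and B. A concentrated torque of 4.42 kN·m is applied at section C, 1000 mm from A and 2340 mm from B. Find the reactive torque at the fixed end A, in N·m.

With uniform GJ and both ends fixed, compatibility θ_AC = θ_CB gives T_A·a = T_B·b, together with T_A + T_B = T₀.
T_A = T₀·b/(a+b) = 4420·2340/3340 = 3097 N·m; T_B = 1323 N·m.

3100 N·m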